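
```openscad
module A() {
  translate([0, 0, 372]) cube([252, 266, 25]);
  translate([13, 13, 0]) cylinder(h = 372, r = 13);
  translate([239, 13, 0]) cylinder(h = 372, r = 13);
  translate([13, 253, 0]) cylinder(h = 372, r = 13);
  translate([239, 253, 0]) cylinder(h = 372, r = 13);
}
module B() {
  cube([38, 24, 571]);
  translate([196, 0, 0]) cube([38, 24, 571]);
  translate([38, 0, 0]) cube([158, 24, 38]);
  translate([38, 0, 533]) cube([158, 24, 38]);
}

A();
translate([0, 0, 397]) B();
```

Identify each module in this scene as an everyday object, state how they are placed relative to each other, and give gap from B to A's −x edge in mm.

The picture frame's min-x is at 0; the stool's min-x is 0; gap = 0 mm.

A is a stool. B is a picture frame. The picture frame is on top of the stool. The gap from the picture frame to the stool's −x edge is 0 mm.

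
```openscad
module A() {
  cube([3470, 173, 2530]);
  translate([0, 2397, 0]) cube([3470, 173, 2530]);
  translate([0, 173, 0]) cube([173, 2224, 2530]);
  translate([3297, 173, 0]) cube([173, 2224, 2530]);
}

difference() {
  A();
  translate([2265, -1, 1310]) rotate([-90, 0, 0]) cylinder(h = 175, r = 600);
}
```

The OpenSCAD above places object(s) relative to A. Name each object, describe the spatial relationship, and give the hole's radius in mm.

A is a house frame. The house frame has a circular hole through its front wall. The hole's radius is 600 mm.

The subtracted cylinder has r = 600 mm.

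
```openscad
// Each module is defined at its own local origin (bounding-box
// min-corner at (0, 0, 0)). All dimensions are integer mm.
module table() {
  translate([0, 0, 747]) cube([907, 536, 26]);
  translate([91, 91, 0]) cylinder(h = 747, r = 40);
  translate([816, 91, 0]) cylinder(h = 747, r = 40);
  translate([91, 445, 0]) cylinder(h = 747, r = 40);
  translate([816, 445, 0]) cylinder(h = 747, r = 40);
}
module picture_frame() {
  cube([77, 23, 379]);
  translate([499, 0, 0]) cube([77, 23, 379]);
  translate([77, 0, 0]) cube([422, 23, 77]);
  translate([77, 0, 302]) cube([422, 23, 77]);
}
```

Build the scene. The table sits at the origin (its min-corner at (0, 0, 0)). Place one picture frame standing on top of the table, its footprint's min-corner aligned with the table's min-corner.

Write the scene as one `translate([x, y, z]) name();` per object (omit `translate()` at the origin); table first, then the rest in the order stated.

table();
translate([0, 0, 773]) picture_frame();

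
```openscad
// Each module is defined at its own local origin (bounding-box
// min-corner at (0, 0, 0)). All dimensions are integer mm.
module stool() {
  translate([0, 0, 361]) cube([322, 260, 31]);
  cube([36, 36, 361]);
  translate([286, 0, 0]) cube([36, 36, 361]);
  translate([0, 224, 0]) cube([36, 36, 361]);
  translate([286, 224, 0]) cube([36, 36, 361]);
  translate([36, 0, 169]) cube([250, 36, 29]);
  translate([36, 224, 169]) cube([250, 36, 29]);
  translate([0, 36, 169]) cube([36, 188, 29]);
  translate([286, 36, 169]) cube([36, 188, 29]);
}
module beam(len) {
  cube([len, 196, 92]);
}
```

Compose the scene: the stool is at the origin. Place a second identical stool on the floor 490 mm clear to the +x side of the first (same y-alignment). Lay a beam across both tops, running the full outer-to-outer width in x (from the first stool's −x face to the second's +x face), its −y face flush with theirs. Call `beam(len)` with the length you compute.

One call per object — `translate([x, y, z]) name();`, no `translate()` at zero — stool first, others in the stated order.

stool();
translate([812, 0, 0]) stool();
translate([0, 0, 392]) beam(1134);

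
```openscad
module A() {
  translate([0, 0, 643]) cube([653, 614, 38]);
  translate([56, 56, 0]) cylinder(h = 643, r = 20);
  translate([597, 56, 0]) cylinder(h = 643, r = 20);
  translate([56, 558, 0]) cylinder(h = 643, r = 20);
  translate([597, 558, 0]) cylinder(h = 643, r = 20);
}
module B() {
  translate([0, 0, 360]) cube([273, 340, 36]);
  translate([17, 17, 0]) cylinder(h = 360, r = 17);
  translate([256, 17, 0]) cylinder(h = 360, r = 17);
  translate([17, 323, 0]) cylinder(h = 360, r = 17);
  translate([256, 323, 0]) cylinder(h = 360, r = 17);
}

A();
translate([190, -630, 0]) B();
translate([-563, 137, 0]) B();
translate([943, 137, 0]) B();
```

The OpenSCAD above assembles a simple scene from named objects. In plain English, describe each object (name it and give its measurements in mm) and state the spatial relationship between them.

A is a table with a 653×614 mm rectangular top, 38 mm thick, top surface at z = 681 mm, supported by four round legs of 40 mm diameter, each leg's bounding box inset 36 mm from the nearest pair of top edges, running from the floor.

B is a simple wooden stool: a rectangular seat 273 mm (x) by 340 mm (y), 36 mm thick, top face at z = 396 mm, on four round legs, each 34 mm in diameter. The legs rest on z = 0, each leg's axis is inset half a diameter from the nearest pair of seat edges (so the leg's bounding box is flush with the corner).

Three stools sit around the table at the −y, −x, +x sides.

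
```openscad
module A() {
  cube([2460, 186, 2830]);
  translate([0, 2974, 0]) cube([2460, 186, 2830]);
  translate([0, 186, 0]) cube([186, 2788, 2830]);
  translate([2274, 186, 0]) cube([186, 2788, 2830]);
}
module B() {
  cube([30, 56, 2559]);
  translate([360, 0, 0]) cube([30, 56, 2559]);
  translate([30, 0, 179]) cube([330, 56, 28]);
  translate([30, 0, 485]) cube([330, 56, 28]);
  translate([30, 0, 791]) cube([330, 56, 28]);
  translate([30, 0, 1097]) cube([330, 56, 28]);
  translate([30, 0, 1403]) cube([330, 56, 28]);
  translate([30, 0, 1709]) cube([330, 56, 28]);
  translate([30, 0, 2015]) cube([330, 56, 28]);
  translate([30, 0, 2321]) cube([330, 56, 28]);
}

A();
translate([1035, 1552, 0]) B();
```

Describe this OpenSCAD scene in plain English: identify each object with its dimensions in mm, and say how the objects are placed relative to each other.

A is the wall frame of a small rectangular building: four walls, each 2830 mm tall and 186 mm thick, enclosing a footprint 2460 mm (x) by 3160 mm (y) outside-to-outside, with no floor or roof. The front and back walls (the −y and +y sides) span the full width; the two side walls fit between them.

B is a wooden ladder with two side rails of 30×56 mm section and 2559 mm height, set 390 mm apart overall. Between them run 8 rectangular rungs (56 mm deep, 28 mm thick), front faces flush with the rails' −y face. The bottom of the first rung is 179 mm above the floor and each subsequent rung is 306 mm higher than the one below.

The ladder sits inside the house frame, centred.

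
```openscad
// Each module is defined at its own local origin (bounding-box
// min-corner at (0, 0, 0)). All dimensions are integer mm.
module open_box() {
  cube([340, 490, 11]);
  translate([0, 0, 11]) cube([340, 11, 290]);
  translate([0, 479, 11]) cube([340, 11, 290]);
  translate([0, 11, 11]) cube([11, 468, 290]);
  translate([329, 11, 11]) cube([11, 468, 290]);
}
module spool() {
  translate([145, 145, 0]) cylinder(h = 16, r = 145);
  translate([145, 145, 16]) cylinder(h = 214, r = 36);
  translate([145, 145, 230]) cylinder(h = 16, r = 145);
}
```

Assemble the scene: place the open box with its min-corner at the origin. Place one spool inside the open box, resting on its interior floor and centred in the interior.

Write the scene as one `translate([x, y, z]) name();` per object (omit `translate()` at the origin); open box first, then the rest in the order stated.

open_box();
translate([25, 100, 11]) spool();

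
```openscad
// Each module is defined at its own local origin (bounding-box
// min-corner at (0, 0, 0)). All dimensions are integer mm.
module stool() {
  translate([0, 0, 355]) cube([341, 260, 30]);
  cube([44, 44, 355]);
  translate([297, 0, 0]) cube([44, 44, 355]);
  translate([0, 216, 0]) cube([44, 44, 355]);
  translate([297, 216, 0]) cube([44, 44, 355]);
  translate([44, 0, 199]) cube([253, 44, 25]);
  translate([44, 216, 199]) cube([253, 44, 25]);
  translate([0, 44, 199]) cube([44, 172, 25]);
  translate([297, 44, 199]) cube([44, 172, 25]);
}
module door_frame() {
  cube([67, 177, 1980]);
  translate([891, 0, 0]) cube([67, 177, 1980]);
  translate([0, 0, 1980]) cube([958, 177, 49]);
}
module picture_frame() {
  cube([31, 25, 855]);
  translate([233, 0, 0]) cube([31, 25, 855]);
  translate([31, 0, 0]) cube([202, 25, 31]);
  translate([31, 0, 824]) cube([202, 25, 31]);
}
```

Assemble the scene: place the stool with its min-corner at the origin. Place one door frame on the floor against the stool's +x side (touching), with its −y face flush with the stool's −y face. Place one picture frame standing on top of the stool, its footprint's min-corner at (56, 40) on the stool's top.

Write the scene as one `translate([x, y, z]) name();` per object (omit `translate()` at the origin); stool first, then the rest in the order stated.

stool();
translate([341, 0, 0]) door_frame();
translate([56, 40, 385]) picture_frame();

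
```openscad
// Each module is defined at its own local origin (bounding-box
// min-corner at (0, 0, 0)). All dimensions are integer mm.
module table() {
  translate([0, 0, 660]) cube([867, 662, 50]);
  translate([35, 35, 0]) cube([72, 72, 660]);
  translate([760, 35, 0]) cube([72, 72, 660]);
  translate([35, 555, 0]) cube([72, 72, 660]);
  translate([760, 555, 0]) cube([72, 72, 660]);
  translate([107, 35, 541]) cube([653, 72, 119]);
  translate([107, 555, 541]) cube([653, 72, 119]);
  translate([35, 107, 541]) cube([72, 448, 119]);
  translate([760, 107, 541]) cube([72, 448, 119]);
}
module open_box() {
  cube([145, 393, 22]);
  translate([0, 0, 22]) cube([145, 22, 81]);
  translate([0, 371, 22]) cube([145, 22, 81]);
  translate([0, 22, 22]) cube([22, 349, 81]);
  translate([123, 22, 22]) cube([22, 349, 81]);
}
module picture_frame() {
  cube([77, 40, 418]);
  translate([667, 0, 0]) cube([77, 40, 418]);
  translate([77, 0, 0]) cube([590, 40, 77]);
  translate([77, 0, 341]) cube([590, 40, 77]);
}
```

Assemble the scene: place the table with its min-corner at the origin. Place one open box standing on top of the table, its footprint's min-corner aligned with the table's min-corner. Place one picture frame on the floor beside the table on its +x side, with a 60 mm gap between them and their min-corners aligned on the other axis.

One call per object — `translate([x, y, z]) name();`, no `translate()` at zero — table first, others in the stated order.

table();
translate([0, 0, 710]) open_box();
translate([927, 0, 0]) picture_frame();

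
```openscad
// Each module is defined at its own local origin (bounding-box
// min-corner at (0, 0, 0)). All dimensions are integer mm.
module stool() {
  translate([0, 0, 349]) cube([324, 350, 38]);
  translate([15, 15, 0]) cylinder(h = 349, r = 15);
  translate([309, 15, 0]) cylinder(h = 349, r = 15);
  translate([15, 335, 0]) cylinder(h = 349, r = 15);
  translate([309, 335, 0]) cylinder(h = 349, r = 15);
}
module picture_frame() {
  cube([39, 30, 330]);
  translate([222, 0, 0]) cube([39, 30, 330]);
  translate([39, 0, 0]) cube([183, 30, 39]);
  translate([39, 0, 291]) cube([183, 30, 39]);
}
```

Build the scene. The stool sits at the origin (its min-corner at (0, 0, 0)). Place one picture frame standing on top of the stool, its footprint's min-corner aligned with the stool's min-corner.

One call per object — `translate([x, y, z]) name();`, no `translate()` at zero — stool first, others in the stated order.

stool();
translate([0, 0, 387]) picture_frame();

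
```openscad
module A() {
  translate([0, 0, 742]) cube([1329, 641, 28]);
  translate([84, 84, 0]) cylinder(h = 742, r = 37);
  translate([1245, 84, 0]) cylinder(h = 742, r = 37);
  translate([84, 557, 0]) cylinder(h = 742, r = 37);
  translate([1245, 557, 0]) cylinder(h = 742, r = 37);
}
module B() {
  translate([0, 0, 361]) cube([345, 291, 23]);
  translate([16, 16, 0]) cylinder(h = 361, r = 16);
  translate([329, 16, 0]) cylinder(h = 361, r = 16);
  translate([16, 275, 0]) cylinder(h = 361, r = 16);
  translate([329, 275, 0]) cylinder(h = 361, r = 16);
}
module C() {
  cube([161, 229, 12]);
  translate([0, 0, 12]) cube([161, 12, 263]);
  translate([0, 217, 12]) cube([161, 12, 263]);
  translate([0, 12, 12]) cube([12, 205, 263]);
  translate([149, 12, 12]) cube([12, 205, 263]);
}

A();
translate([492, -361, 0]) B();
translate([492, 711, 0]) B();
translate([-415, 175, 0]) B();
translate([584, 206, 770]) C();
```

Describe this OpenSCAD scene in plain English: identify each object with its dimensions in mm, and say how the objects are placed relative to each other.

A is a table: top 1329 mm (x) × 641 mm (y), 28 mm thick, upper face at z = 770 mm, on four round legs of 74 mm diameter, each leg's bounding box inset 47 mm from the nearest pair of top edges, running from z = 0 to the bottom of the top.

B is a four-legged stool. The seat is a 345×291×23 mm slab whose top surface is at z = 384 mm; four round legs, each 32 mm in diameter, run from the floor (z = 0) to the underside of the seat, each leg's axis is inset half a diameter from the nearest pair of seat edges (so the leg's bounding box is flush with the corner).

C is an open storage box with external size 161×229×275 mm and wall thickness 12 mm (the base is also 12 mm thick). The base covers the whole footprint; the four walls stand on the base, with the y-facing walls full-width and the x-facing walls fitting between their inner faces.

Three stools sit around the table at the −y, +y, −x sides. The open box is on top of the table, centred.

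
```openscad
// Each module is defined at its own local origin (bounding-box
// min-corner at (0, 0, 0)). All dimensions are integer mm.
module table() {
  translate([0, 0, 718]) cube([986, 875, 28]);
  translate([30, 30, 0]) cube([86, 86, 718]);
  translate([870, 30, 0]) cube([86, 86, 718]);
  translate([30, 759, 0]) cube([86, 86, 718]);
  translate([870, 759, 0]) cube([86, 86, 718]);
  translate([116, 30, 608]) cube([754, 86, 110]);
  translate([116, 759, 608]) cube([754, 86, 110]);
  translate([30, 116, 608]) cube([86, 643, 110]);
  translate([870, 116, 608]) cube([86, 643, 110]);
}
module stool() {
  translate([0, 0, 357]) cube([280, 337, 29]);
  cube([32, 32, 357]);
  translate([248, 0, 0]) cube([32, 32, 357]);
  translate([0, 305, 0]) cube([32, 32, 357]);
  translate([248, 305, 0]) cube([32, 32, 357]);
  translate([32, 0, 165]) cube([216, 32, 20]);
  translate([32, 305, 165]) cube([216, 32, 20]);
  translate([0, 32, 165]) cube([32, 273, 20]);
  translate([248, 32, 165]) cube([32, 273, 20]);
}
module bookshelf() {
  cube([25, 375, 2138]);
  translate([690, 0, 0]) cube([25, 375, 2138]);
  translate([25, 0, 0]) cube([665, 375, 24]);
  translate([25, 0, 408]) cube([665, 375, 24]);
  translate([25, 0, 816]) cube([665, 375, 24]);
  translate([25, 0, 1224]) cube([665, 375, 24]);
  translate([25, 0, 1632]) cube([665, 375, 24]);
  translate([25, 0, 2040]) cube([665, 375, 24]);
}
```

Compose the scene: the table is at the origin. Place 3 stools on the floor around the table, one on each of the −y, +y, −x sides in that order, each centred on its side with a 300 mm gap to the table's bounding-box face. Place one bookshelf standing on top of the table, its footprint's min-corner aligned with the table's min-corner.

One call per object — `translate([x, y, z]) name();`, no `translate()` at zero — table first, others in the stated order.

table();
translate([353, -637, 0]) stool();
translate([353, 1175, 0]) stool();
translate([-580, 269, 0]) stool();
translate([0, 0, 746]) bookshelf();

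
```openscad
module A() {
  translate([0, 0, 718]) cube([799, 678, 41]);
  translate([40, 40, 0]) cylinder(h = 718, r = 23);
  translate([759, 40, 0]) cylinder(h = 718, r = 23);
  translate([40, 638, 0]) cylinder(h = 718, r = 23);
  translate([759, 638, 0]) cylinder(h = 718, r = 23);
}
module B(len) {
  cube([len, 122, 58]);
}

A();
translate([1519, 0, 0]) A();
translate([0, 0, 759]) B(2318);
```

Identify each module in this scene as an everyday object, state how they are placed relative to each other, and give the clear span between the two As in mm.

Second table starts at x = 1519; first ends at x = 799; clear span = 1519 − 799 = 720 mm.

A is a table. B is a beam. A beam spans the tops of two tables. The clear span between the two tables is 720 mm.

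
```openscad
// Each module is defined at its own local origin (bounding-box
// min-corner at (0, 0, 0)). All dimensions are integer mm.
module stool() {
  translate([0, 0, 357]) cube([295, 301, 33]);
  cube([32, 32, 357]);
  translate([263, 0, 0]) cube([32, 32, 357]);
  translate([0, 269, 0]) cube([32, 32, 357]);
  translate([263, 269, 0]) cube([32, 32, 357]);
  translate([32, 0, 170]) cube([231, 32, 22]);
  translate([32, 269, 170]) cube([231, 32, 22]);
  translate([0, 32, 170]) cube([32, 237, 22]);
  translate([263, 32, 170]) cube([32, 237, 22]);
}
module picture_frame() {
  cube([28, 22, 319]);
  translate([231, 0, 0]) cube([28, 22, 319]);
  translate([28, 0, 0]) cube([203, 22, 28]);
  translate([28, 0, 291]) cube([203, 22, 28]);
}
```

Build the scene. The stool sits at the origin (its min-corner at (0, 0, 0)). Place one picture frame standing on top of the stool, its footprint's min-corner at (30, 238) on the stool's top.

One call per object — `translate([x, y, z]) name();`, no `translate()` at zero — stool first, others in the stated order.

stool();
translate([30, 238, 390]) picture_frame();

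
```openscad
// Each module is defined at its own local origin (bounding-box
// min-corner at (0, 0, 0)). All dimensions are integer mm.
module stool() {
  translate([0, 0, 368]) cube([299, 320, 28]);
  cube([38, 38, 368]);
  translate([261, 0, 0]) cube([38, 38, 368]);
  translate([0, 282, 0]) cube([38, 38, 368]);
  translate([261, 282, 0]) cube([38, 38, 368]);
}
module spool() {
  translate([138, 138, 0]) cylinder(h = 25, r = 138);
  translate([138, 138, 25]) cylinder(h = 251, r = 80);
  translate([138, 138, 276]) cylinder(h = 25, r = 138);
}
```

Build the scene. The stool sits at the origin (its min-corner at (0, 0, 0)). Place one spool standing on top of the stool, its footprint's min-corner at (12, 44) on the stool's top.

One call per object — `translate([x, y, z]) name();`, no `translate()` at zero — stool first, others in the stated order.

stool();
translate([12, 44, 396]) spool();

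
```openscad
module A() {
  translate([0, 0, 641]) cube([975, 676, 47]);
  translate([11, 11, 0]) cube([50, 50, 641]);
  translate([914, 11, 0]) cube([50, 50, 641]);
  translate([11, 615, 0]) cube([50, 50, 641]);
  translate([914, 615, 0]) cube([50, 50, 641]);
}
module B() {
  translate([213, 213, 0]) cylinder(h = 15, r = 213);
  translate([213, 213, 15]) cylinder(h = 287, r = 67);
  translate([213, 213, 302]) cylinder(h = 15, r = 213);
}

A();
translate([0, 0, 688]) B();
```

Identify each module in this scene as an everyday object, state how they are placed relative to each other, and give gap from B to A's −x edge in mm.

A is a table. B is a spool. The spool is on top of the table. The gap from the spool to the table's −x edge is 0 mm.

The spool's min-x is at 0; the table's min-x is 0; gap = 0 mm.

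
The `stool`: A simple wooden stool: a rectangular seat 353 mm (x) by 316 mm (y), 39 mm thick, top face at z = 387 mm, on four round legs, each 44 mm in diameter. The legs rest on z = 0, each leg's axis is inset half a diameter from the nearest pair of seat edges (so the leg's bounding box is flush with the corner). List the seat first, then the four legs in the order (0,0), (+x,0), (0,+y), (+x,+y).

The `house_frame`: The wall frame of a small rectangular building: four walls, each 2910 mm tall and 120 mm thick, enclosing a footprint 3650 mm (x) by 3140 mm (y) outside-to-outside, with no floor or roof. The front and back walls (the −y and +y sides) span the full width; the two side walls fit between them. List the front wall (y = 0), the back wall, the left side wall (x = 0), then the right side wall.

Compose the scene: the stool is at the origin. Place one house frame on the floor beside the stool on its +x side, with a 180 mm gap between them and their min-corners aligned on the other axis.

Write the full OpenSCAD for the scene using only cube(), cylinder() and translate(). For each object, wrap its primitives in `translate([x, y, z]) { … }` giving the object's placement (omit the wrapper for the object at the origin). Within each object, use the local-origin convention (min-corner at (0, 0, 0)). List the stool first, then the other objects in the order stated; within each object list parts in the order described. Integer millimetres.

translate([0, 0, 348]) cube([353, 316, 39]);
translate([22, 22, 0]) cylinder(h = 348, r = 22);
translate([331, 22, 0]) cylinder(h = 348, r = 22);
translate([22, 294, 0]) cylinder(h = 348, r = 22);
translate([331, 294, 0]) cylinder(h = 348, r = 22);
translate([533, 0, 0]) {
  cube([3650, 120, 2910]);
  translate([0, 3020, 0]) cube([3650, 120, 2910]);
  translate([0, 120, 0]) cube([120, 2900, 2910]);
  translate([3530, 120, 0]) cube([120, 2900, 2910]);
}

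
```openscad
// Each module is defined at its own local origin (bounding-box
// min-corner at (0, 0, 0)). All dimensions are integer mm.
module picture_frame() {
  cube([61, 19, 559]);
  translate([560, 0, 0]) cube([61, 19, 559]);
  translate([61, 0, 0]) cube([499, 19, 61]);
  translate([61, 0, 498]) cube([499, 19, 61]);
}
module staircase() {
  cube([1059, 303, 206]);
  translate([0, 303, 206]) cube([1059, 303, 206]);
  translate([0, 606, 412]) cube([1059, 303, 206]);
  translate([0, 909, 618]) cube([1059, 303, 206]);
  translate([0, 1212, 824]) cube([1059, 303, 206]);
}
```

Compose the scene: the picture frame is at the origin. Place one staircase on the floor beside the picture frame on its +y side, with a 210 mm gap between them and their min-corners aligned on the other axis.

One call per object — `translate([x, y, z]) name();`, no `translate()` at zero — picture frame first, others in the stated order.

picture_frame();
translate([0, 229, 0]) staircase();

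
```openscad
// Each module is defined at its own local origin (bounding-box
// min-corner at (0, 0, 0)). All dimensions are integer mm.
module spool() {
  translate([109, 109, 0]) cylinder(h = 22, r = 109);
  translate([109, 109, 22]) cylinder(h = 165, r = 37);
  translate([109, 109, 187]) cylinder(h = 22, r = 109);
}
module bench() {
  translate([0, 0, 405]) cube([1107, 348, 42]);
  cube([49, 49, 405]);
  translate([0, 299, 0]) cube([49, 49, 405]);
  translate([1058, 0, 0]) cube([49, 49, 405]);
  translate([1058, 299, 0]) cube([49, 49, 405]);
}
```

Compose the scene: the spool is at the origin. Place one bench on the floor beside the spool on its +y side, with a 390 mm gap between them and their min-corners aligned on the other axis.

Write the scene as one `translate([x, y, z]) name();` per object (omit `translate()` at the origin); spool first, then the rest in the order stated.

spool();
translate([0, 608, 0]) bench();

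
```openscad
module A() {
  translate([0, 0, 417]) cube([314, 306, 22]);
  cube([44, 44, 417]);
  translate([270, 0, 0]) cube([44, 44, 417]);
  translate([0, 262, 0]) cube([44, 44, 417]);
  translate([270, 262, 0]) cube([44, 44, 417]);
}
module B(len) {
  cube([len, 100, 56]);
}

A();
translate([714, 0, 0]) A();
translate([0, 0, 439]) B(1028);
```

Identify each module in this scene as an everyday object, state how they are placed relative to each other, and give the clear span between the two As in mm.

A is a stool. B is a beam. A beam spans the tops of two stools. The clear span between the two stools is 400 mm.

Second stool starts at x = 714; first ends at x = 314; clear span = 714 − 314 = 400 mm.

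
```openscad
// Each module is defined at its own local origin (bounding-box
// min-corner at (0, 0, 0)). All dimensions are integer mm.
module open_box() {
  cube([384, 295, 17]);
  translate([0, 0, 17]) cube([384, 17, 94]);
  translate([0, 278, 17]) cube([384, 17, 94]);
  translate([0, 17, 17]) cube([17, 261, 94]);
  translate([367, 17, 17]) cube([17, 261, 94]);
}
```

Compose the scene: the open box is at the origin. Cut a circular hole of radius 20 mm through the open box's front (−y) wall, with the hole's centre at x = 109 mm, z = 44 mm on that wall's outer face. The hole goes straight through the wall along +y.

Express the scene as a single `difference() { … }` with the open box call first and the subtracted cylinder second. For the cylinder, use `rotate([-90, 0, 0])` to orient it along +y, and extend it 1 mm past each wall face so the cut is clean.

difference() {
  open_box();
  translate([109, -1, 44]) rotate([-90, 0, 0]) cylinder(h = 19, r = 20);
}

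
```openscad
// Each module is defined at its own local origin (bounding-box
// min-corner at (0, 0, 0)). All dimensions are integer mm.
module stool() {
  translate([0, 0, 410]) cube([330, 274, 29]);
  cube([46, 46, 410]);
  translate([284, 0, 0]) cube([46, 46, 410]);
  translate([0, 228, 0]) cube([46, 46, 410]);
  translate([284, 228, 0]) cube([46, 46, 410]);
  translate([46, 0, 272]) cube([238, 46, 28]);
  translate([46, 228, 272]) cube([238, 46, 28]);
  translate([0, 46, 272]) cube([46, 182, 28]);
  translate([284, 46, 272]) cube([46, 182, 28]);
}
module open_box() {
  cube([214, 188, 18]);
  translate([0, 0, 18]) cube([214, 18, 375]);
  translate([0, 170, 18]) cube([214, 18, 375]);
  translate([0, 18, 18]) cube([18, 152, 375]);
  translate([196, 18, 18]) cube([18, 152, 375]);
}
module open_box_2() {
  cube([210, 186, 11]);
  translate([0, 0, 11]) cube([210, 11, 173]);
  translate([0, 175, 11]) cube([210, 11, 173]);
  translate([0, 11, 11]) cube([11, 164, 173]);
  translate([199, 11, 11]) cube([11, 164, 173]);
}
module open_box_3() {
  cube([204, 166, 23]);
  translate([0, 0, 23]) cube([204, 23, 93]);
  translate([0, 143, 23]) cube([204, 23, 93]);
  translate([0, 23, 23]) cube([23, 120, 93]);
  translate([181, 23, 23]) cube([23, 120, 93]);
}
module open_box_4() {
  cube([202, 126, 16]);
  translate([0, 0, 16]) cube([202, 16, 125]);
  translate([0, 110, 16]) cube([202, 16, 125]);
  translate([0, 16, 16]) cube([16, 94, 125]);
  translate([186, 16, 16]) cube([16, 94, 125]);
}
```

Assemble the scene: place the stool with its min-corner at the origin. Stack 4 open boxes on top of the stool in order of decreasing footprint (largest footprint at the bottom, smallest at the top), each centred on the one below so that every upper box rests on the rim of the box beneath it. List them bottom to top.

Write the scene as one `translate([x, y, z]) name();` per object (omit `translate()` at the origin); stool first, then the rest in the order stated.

stool();
translate([58, 43, 439]) open_box();
translate([60, 44, 832]) open_box_2();
translate([63, 54, 1016]) open_box_3();
translate([64, 74, 1132]) open_box_4();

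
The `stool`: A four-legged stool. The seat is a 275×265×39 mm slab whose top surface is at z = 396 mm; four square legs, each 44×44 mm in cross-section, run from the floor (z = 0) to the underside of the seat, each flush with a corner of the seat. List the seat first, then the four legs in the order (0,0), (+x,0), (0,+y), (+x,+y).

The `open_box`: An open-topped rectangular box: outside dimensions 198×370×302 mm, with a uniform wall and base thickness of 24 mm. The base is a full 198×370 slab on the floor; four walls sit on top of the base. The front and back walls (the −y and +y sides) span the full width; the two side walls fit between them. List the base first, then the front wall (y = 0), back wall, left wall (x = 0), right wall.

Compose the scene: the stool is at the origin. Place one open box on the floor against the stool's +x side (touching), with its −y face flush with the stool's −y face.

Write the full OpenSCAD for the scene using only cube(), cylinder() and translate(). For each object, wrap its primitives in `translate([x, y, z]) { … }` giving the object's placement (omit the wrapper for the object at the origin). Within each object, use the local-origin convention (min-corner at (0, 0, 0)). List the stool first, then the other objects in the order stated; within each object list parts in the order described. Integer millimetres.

translate([0, 0, 357]) cube([275, 265, 39]);
cube([44, 44, 357]);
translate([231, 0, 0]) cube([44, 44, 357]);
translate([0, 221, 0]) cube([44, 44, 357]);
translate([231, 221, 0]) cube([44, 44, 357]);
translate([275, 0, 0]) {
  cube([198, 370, 24]);
  translate([0, 0, 24]) cube([198, 24, 278]);
  translate([0, 346, 24]) cube([198, 24, 278]);
  translate([0, 24, 24]) cube([24, 322, 278]);
  translate([174, 24, 24]) cube([24, 322, 278]);
}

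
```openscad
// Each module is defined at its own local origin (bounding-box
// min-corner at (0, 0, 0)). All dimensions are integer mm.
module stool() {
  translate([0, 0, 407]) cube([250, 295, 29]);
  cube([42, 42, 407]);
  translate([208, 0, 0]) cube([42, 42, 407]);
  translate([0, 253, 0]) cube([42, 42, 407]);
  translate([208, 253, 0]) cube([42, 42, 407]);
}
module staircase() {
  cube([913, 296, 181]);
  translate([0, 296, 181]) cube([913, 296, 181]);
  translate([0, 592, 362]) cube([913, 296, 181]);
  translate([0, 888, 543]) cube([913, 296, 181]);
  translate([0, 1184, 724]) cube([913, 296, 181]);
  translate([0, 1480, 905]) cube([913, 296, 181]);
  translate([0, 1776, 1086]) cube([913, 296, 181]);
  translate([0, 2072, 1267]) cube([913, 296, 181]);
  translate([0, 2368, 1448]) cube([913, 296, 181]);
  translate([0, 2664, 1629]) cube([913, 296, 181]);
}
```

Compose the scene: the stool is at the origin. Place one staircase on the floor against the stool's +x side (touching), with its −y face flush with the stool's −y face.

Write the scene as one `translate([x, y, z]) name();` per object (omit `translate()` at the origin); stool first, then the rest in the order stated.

stool();
translate([250, 0, 0]) staircase();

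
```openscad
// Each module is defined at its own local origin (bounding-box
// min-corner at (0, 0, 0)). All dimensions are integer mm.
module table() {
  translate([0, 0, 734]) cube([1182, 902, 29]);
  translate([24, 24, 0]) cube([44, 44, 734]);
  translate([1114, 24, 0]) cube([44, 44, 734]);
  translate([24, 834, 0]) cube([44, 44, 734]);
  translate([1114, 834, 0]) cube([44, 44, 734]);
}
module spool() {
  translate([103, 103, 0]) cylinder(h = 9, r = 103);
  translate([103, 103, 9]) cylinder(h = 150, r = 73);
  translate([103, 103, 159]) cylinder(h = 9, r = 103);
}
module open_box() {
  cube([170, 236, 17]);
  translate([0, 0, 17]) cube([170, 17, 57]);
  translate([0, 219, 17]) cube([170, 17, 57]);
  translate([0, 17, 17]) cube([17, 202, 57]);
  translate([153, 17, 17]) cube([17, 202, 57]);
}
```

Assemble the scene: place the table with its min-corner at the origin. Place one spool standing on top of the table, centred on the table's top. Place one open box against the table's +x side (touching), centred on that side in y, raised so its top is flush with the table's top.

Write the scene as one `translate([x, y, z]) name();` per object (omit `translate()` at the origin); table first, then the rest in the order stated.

table();
translate([488, 348, 763]) spool();
translate([1182, 333, 689]) open_box();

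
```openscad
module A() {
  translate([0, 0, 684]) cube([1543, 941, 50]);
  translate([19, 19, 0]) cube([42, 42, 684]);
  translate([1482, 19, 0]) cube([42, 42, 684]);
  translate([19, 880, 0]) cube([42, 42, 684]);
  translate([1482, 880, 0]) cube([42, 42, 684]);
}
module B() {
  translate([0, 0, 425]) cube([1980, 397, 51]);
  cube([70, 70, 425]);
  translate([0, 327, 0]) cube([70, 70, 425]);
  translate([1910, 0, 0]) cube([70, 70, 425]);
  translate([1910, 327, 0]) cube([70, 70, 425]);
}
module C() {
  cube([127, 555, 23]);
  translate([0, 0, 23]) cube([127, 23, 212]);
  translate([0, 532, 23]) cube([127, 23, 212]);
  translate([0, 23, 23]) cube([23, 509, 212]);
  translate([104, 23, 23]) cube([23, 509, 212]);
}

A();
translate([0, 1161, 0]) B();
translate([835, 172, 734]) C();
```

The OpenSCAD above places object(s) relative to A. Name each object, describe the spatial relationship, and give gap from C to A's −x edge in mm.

A is a table. B is a bench. C is an open box. The bench is on the floor beside the table on its +y side. The open box is on top of the table. The gap from the open box to the table's −x edge is 835 mm.

The open box's min-x is at 835; the table's min-x is 0; gap = 835 mm.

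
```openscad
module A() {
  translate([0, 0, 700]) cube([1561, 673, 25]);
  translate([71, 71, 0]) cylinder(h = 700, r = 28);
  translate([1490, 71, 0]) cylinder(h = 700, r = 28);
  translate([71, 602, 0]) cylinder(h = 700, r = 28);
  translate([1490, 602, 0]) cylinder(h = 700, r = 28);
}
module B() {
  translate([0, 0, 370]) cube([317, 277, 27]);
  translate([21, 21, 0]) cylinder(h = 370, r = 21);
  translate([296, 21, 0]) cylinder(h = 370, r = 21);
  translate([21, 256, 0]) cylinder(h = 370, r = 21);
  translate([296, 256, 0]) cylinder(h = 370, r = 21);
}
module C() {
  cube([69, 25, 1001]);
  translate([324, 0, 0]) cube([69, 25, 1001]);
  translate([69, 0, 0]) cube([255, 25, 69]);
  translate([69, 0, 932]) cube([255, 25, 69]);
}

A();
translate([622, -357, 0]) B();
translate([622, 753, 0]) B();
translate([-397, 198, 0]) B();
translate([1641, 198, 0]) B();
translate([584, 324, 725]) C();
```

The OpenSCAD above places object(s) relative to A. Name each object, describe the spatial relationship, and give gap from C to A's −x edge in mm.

The picture frame's min-x is at 584; the table's min-x is 0; gap = 584 mm.

A is a table. B is a stool. C is a picture frame. Four stools sit around the table at the −y, +y, −x, +x sides. The picture frame is on top of the table, centred. The gap from the picture frame to the table's −x edge is 584 mm.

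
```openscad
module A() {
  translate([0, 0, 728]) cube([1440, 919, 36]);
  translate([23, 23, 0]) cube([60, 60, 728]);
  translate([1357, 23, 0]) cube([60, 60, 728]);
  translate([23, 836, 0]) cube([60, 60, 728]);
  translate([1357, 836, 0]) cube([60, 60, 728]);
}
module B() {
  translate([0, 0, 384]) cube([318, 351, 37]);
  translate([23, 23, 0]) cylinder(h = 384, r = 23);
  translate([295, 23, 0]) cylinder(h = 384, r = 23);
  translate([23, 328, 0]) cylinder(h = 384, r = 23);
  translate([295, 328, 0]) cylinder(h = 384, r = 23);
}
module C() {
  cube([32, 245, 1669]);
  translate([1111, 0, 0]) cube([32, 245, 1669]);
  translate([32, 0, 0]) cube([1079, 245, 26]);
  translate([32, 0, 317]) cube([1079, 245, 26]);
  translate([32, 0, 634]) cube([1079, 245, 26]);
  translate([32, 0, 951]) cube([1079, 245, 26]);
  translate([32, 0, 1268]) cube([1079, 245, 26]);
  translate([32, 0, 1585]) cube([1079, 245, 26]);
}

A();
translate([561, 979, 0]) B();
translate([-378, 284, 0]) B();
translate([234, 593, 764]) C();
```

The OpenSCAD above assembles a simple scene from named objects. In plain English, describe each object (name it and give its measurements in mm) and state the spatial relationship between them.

A is a table: top 1440 mm (x) × 919 mm (y), 36 mm thick, upper face at z = 764 mm, on four 60×60 mm square legs, each inset 23 mm from the nearest pair of top edges, running from z = 0 to the bottom of the top.

B is a simple wooden stool: a rectangular seat 318 mm (x) by 351 mm (y), 37 mm thick, top face at z = 421 mm, on four round legs, each 46 mm in diameter. The legs rest on z = 0, each leg's axis is inset half a diameter from the nearest pair of seat edges (so the leg's bounding box is flush with the corner).

C is a bookshelf 1143 mm wide overall, 245 mm deep and 1669 mm tall. The two sides are 32 mm thick vertical panels. 6 horizontal shelves of 26 mm thickness span between the inner faces of the sides; the lowest shelf sits on the floor and shelves are stacked with a clear vertical gap of 291 mm between each pair.

Two stools sit around the table at the +y, −x sides. The bookshelf is on top of the table.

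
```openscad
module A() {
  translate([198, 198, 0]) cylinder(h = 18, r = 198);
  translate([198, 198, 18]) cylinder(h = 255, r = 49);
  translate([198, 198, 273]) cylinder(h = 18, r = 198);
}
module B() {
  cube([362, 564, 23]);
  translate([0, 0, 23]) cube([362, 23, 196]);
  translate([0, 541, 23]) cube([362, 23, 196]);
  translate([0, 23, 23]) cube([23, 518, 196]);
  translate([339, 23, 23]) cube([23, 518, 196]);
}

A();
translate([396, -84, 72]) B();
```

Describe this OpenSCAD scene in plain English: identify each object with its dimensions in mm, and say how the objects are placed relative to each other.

A is a spool: two coaxial disc flanges of radius 198 mm and thickness 18 mm, joined by a core cylinder of radius 49 mm and height 255 mm. The lower flange rests on z = 0 and the three cylinders share a vertical axis.

B is an open storage box with external size 362×564×219 mm and wall thickness 23 mm (the base is also 23 mm thick). The base covers the whole footprint; the four walls stand on the base, with the y-facing walls full-width and the x-facing walls fitting between their inner faces.

The open box is beside the spool with their tops flush at z = 291.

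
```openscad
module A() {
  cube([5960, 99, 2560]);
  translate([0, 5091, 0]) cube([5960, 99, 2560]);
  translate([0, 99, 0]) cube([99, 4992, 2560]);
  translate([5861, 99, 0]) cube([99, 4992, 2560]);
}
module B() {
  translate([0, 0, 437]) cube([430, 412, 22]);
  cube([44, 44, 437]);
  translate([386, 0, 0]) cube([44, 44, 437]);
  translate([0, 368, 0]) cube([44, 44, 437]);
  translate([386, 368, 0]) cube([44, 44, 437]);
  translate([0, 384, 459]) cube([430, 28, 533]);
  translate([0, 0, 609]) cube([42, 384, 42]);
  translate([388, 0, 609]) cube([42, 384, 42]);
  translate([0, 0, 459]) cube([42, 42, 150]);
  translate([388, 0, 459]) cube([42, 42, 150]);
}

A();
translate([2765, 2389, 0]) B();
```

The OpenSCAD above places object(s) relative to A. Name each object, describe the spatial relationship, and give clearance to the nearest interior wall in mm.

Clearances: x = 2666, y = 2290; minimum 2290 mm.

A is a house frame. B is a chair. The chair sits inside the house frame, centred. The clearance to the nearest interior wall is 2290 mm.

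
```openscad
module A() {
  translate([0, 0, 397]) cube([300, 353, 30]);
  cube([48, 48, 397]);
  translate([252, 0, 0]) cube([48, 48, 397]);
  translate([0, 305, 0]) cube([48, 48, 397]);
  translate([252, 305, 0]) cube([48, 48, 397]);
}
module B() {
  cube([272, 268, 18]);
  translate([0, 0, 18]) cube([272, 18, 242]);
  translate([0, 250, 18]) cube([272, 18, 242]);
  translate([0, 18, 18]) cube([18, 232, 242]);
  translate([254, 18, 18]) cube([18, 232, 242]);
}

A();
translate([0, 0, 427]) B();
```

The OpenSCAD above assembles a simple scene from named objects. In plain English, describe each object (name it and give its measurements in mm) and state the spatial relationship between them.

A is a four-legged stool. The seat is 300×353 mm, 30 mm thick, top at z = 427 mm. It stands on four square legs, each 48×48 mm in cross-section, from z = 0 to the seat underside, each flush with a corner of the seat.

B is an open-topped rectangular box: outside dimensions 272×268×260 mm, with a uniform wall and base thickness of 18 mm. The base is a full 272×268 slab on the floor; four walls sit on top of the base. The front and back walls (the −y and +y sides) span the full width; the two side walls fit between them.

The open box is on top of the stool.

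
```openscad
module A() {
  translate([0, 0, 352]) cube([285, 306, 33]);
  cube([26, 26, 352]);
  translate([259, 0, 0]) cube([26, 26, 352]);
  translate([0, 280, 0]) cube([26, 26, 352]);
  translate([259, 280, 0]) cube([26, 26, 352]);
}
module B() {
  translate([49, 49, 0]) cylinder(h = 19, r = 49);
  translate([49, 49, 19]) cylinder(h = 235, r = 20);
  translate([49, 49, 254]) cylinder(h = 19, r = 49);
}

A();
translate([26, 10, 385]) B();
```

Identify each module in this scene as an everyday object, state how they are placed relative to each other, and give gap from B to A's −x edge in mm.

The spool's min-x is at 26; the stool's min-x is 0; gap = 26 mm.

A is a stool. B is a spool. The spool is on top of the stool. The gap from the spool to the stool's −x edge is 26 mm.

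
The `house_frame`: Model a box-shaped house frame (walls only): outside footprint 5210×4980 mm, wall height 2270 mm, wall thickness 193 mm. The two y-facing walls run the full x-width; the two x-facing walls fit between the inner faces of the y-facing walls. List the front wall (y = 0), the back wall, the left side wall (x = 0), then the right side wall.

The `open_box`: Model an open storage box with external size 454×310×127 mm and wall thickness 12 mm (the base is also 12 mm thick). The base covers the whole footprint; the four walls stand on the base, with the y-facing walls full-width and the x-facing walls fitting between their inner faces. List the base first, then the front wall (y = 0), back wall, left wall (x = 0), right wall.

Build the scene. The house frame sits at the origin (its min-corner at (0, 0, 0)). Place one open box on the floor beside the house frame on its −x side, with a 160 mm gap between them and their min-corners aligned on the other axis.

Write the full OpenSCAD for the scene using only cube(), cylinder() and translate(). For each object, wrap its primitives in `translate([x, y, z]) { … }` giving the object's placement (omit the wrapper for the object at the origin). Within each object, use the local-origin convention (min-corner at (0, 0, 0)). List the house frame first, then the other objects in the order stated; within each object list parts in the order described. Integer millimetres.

cube([5210, 193, 2270]);
translate([0, 4787, 0]) cube([5210, 193, 2270]);
translate([0, 193, 0]) cube([193, 4594, 2270]);
translate([5017, 193, 0]) cube([193, 4594, 2270]);
translate([-614, 0, 0]) {
  cube([454, 310, 12]);
  translate([0, 0, 12]) cube([454, 12, 115]);
  translate([0, 298, 12]) cube([454, 12, 115]);
  translate([0, 12, 12]) cube([12, 286, 115]);
  translate([442, 12, 12]) cube([12, 286, 115]);
}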